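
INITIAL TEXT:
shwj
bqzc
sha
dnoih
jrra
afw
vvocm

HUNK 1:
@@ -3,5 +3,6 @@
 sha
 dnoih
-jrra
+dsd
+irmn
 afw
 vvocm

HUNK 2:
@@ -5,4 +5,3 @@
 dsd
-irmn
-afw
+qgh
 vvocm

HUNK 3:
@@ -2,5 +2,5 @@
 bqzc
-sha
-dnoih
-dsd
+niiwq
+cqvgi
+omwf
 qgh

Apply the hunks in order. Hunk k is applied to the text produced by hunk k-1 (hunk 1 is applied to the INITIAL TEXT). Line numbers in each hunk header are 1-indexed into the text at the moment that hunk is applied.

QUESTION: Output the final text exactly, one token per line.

Answer: shwj
bqzc
niiwq
cqvgi
omwf
qgh
vvocm

Derivation:
Hunk 1: at line 3 remove [jrra] add [dsd,irmn] -> 8 lines: shwj bqzc sha dnoih dsd irmn afw vvocm
Hunk 2: at line 5 remove [irmn,afw] add [qgh] -> 7 lines: shwj bqzc sha dnoih dsd qgh vvocm
Hunk 3: at line 2 remove [sha,dnoih,dsd] add [niiwq,cqvgi,omwf] -> 7 lines: shwj bqzc niiwq cqvgi omwf qgh vvocm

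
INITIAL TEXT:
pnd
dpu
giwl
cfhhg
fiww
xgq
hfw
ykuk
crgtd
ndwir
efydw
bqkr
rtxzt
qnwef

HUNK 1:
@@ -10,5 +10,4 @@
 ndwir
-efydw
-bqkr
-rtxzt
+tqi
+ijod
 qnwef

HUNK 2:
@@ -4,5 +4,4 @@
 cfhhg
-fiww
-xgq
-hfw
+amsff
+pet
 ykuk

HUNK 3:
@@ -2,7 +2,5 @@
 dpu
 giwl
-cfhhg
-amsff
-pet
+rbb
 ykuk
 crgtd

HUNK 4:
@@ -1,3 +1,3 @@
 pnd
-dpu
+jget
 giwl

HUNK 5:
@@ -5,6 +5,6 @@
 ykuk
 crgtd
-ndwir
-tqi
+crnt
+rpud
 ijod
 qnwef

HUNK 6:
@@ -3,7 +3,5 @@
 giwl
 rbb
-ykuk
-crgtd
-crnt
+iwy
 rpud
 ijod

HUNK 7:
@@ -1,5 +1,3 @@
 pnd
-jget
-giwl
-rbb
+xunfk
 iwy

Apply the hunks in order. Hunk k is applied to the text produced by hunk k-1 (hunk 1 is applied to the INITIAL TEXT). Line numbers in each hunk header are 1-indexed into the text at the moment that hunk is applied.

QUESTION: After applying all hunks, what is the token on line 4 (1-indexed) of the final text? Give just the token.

Hunk 1: at line 10 remove [efydw,bqkr,rtxzt] add [tqi,ijod] -> 13 lines: pnd dpu giwl cfhhg fiww xgq hfw ykuk crgtd ndwir tqi ijod qnwef
Hunk 2: at line 4 remove [fiww,xgq,hfw] add [amsff,pet] -> 12 lines: pnd dpu giwl cfhhg amsff pet ykuk crgtd ndwir tqi ijod qnwef
Hunk 3: at line 2 remove [cfhhg,amsff,pet] add [rbb] -> 10 lines: pnd dpu giwl rbb ykuk crgtd ndwir tqi ijod qnwef
Hunk 4: at line 1 remove [dpu] add [jget] -> 10 lines: pnd jget giwl rbb ykuk crgtd ndwir tqi ijod qnwef
Hunk 5: at line 5 remove [ndwir,tqi] add [crnt,rpud] -> 10 lines: pnd jget giwl rbb ykuk crgtd crnt rpud ijod qnwef
Hunk 6: at line 3 remove [ykuk,crgtd,crnt] add [iwy] -> 8 lines: pnd jget giwl rbb iwy rpud ijod qnwef
Hunk 7: at line 1 remove [jget,giwl,rbb] add [xunfk] -> 6 lines: pnd xunfk iwy rpud ijod qnwef
Final line 4: rpud

Answer: rpud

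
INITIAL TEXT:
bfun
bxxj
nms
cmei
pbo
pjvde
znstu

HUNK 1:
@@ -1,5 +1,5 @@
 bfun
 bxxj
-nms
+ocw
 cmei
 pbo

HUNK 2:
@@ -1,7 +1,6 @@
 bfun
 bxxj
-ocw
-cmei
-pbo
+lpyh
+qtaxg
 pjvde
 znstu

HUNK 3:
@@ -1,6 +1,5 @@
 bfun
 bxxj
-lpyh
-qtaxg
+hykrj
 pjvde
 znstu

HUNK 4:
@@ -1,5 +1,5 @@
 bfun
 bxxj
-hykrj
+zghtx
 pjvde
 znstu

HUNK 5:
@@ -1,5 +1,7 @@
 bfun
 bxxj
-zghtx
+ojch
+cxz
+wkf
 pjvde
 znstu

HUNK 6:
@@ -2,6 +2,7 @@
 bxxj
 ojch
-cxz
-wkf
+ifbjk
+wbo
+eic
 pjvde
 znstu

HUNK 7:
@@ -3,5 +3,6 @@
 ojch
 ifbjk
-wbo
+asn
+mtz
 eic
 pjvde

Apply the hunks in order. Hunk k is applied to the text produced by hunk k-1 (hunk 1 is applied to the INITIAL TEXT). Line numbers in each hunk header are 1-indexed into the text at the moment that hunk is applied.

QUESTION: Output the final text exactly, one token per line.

Hunk 1: at line 1 remove [nms] add [ocw] -> 7 lines: bfun bxxj ocw cmei pbo pjvde znstu
Hunk 2: at line 1 remove [ocw,cmei,pbo] add [lpyh,qtaxg] -> 6 lines: bfun bxxj lpyh qtaxg pjvde znstu
Hunk 3: at line 1 remove [lpyh,qtaxg] add [hykrj] -> 5 lines: bfun bxxj hykrj pjvde znstu
Hunk 4: at line 1 remove [hykrj] add [zghtx] -> 5 lines: bfun bxxj zghtx pjvde znstu
Hunk 5: at line 1 remove [zghtx] add [ojch,cxz,wkf] -> 7 lines: bfun bxxj ojch cxz wkf pjvde znstu
Hunk 6: at line 2 remove [cxz,wkf] add [ifbjk,wbo,eic] -> 8 lines: bfun bxxj ojch ifbjk wbo eic pjvde znstu
Hunk 7: at line 3 remove [wbo] add [asn,mtz] -> 9 lines: bfun bxxj ojch ifbjk asn mtz eic pjvde znstu

Answer: bfun
bxxj
ojch
ifbjk
asn
mtz
eic
pjvde
znstu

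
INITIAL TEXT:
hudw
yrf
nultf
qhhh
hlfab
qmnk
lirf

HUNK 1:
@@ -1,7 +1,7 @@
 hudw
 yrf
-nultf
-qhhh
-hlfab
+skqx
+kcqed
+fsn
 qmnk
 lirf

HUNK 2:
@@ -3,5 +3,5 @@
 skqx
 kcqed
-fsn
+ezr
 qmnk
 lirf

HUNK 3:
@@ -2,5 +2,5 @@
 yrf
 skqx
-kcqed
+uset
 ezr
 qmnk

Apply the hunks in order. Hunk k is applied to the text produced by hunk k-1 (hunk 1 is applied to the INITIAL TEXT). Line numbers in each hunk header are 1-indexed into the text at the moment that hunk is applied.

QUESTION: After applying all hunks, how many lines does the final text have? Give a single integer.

Hunk 1: at line 1 remove [nultf,qhhh,hlfab] add [skqx,kcqed,fsn] -> 7 lines: hudw yrf skqx kcqed fsn qmnk lirf
Hunk 2: at line 3 remove [fsn] add [ezr] -> 7 lines: hudw yrf skqx kcqed ezr qmnk lirf
Hunk 3: at line 2 remove [kcqed] add [uset] -> 7 lines: hudw yrf skqx uset ezr qmnk lirf
Final line count: 7

Answer: 7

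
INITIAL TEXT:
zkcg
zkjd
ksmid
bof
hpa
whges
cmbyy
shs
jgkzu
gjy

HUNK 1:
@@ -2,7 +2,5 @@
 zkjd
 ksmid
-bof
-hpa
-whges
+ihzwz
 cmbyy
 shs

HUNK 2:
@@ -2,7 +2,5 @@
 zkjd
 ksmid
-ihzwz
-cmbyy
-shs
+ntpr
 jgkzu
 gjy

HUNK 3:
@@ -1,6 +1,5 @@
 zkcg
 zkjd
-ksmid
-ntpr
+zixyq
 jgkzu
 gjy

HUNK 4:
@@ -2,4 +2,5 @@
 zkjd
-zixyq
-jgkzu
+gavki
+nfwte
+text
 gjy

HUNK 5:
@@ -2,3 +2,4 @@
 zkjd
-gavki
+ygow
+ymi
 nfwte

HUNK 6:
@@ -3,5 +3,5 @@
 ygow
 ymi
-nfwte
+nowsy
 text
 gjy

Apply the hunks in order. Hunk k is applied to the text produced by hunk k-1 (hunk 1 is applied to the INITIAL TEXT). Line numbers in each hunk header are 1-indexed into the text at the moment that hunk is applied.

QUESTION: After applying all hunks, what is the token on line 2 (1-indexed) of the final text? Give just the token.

Answer: zkjd

Derivation:
Hunk 1: at line 2 remove [bof,hpa,whges] add [ihzwz] -> 8 lines: zkcg zkjd ksmid ihzwz cmbyy shs jgkzu gjy
Hunk 2: at line 2 remove [ihzwz,cmbyy,shs] add [ntpr] -> 6 lines: zkcg zkjd ksmid ntpr jgkzu gjy
Hunk 3: at line 1 remove [ksmid,ntpr] add [zixyq] -> 5 lines: zkcg zkjd zixyq jgkzu gjy
Hunk 4: at line 2 remove [zixyq,jgkzu] add [gavki,nfwte,text] -> 6 lines: zkcg zkjd gavki nfwte text gjy
Hunk 5: at line 2 remove [gavki] add [ygow,ymi] -> 7 lines: zkcg zkjd ygow ymi nfwte text gjy
Hunk 6: at line 3 remove [nfwte] add [nowsy] -> 7 lines: zkcg zkjd ygow ymi nowsy text gjy
Final line 2: zkjd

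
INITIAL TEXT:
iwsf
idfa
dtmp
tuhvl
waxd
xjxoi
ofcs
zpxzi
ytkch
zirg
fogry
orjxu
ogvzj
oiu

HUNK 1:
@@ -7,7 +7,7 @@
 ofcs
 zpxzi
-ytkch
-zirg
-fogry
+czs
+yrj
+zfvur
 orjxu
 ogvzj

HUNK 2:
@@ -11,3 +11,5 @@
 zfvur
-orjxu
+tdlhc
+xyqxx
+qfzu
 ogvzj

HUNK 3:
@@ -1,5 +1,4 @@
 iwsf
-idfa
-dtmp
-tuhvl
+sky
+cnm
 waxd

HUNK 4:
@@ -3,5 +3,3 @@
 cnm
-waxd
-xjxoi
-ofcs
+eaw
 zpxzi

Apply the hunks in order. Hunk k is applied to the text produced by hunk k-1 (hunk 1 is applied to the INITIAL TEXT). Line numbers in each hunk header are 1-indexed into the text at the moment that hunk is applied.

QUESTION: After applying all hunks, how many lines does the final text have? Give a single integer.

Hunk 1: at line 7 remove [ytkch,zirg,fogry] add [czs,yrj,zfvur] -> 14 lines: iwsf idfa dtmp tuhvl waxd xjxoi ofcs zpxzi czs yrj zfvur orjxu ogvzj oiu
Hunk 2: at line 11 remove [orjxu] add [tdlhc,xyqxx,qfzu] -> 16 lines: iwsf idfa dtmp tuhvl waxd xjxoi ofcs zpxzi czs yrj zfvur tdlhc xyqxx qfzu ogvzj oiu
Hunk 3: at line 1 remove [idfa,dtmp,tuhvl] add [sky,cnm] -> 15 lines: iwsf sky cnm waxd xjxoi ofcs zpxzi czs yrj zfvur tdlhc xyqxx qfzu ogvzj oiu
Hunk 4: at line 3 remove [waxd,xjxoi,ofcs] add [eaw] -> 13 lines: iwsf sky cnm eaw zpxzi czs yrj zfvur tdlhc xyqxx qfzu ogvzj oiu
Final line count: 13

Answer: 13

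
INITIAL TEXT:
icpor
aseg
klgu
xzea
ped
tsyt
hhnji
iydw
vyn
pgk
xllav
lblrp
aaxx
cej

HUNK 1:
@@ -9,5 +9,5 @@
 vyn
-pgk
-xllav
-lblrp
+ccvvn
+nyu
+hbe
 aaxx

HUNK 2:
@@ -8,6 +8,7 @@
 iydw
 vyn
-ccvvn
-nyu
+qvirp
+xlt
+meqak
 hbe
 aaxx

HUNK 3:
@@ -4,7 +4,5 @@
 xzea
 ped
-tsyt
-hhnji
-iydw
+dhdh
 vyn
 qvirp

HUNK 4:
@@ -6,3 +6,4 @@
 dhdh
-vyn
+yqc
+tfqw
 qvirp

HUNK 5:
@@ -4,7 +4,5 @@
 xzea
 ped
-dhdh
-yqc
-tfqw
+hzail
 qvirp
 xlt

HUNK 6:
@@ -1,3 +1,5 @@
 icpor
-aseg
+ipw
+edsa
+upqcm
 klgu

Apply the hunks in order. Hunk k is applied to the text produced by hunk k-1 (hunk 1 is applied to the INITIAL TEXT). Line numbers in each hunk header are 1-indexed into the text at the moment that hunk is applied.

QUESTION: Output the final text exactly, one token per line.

Hunk 1: at line 9 remove [pgk,xllav,lblrp] add [ccvvn,nyu,hbe] -> 14 lines: icpor aseg klgu xzea ped tsyt hhnji iydw vyn ccvvn nyu hbe aaxx cej
Hunk 2: at line 8 remove [ccvvn,nyu] add [qvirp,xlt,meqak] -> 15 lines: icpor aseg klgu xzea ped tsyt hhnji iydw vyn qvirp xlt meqak hbe aaxx cej
Hunk 3: at line 4 remove [tsyt,hhnji,iydw] add [dhdh] -> 13 lines: icpor aseg klgu xzea ped dhdh vyn qvirp xlt meqak hbe aaxx cej
Hunk 4: at line 6 remove [vyn] add [yqc,tfqw] -> 14 lines: icpor aseg klgu xzea ped dhdh yqc tfqw qvirp xlt meqak hbe aaxx cej
Hunk 5: at line 4 remove [dhdh,yqc,tfqw] add [hzail] -> 12 lines: icpor aseg klgu xzea ped hzail qvirp xlt meqak hbe aaxx cej
Hunk 6: at line 1 remove [aseg] add [ipw,edsa,upqcm] -> 14 lines: icpor ipw edsa upqcm klgu xzea ped hzail qvirp xlt meqak hbe aaxx cej

Answer: icpor
ipw
edsa
upqcm
klgu
xzea
ped
hzail
qvirp
xlt
meqak
hbe
aaxx
cej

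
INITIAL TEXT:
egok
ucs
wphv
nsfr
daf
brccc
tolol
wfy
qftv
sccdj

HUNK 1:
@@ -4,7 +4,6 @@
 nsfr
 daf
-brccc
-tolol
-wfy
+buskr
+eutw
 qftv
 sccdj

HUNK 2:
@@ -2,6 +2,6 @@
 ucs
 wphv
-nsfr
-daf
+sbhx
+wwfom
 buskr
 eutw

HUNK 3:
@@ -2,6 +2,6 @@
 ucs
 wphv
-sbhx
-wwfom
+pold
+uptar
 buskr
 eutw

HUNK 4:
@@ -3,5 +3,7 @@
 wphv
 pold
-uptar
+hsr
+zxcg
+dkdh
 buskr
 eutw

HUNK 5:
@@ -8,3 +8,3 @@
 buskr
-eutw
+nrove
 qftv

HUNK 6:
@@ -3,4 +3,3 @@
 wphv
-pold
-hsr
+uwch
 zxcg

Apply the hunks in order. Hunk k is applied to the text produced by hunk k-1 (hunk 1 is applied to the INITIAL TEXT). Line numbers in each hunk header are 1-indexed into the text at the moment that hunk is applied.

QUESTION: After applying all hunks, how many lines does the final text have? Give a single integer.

Hunk 1: at line 4 remove [brccc,tolol,wfy] add [buskr,eutw] -> 9 lines: egok ucs wphv nsfr daf buskr eutw qftv sccdj
Hunk 2: at line 2 remove [nsfr,daf] add [sbhx,wwfom] -> 9 lines: egok ucs wphv sbhx wwfom buskr eutw qftv sccdj
Hunk 3: at line 2 remove [sbhx,wwfom] add [pold,uptar] -> 9 lines: egok ucs wphv pold uptar buskr eutw qftv sccdj
Hunk 4: at line 3 remove [uptar] add [hsr,zxcg,dkdh] -> 11 lines: egok ucs wphv pold hsr zxcg dkdh buskr eutw qftv sccdj
Hunk 5: at line 8 remove [eutw] add [nrove] -> 11 lines: egok ucs wphv pold hsr zxcg dkdh buskr nrove qftv sccdj
Hunk 6: at line 3 remove [pold,hsr] add [uwch] -> 10 lines: egok ucs wphv uwch zxcg dkdh buskr nrove qftv sccdj
Final line count: 10

Answer: 10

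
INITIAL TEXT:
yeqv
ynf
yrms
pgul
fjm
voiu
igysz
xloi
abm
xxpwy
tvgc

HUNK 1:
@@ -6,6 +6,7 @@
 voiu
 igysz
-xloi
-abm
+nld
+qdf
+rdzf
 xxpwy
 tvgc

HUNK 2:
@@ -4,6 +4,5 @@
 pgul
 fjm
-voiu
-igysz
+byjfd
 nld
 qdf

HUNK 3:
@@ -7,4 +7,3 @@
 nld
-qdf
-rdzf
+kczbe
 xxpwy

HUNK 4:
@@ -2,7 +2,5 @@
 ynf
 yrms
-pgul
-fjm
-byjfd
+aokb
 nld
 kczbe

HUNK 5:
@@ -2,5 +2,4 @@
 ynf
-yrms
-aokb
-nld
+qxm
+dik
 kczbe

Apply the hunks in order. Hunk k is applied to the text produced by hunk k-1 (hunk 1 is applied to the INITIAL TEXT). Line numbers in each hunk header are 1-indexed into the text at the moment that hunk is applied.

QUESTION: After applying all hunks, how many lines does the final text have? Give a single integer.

Hunk 1: at line 6 remove [xloi,abm] add [nld,qdf,rdzf] -> 12 lines: yeqv ynf yrms pgul fjm voiu igysz nld qdf rdzf xxpwy tvgc
Hunk 2: at line 4 remove [voiu,igysz] add [byjfd] -> 11 lines: yeqv ynf yrms pgul fjm byjfd nld qdf rdzf xxpwy tvgc
Hunk 3: at line 7 remove [qdf,rdzf] add [kczbe] -> 10 lines: yeqv ynf yrms pgul fjm byjfd nld kczbe xxpwy tvgc
Hunk 4: at line 2 remove [pgul,fjm,byjfd] add [aokb] -> 8 lines: yeqv ynf yrms aokb nld kczbe xxpwy tvgc
Hunk 5: at line 2 remove [yrms,aokb,nld] add [qxm,dik] -> 7 lines: yeqv ynf qxm dik kczbe xxpwy tvgc
Final line count: 7

Answer: 7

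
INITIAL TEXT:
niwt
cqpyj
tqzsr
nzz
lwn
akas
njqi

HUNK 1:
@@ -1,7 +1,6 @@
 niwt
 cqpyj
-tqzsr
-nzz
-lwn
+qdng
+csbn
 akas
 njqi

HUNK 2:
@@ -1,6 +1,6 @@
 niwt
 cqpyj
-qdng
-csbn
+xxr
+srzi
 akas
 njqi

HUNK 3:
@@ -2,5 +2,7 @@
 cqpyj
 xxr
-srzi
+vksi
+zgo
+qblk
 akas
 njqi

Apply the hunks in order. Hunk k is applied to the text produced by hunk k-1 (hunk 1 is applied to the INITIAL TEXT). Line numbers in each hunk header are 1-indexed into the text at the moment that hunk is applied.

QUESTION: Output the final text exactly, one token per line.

Hunk 1: at line 1 remove [tqzsr,nzz,lwn] add [qdng,csbn] -> 6 lines: niwt cqpyj qdng csbn akas njqi
Hunk 2: at line 1 remove [qdng,csbn] add [xxr,srzi] -> 6 lines: niwt cqpyj xxr srzi akas njqi
Hunk 3: at line 2 remove [srzi] add [vksi,zgo,qblk] -> 8 lines: niwt cqpyj xxr vksi zgo qblk akas njqi

Answer: niwt
cqpyj
xxr
vksi
zgo
qblk
akas
njqi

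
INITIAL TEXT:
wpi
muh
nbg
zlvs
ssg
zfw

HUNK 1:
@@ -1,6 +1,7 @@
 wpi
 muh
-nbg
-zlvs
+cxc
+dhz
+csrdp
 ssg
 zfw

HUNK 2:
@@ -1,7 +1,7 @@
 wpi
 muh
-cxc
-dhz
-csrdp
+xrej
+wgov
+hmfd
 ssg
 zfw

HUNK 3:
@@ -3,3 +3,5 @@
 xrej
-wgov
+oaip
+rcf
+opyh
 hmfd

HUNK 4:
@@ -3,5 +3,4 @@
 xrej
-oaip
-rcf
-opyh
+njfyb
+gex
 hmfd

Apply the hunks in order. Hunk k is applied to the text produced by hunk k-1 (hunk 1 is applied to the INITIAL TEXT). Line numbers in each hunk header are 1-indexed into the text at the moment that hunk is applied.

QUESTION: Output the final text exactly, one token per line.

Hunk 1: at line 1 remove [nbg,zlvs] add [cxc,dhz,csrdp] -> 7 lines: wpi muh cxc dhz csrdp ssg zfw
Hunk 2: at line 1 remove [cxc,dhz,csrdp] add [xrej,wgov,hmfd] -> 7 lines: wpi muh xrej wgov hmfd ssg zfw
Hunk 3: at line 3 remove [wgov] add [oaip,rcf,opyh] -> 9 lines: wpi muh xrej oaip rcf opyh hmfd ssg zfw
Hunk 4: at line 3 remove [oaip,rcf,opyh] add [njfyb,gex] -> 8 lines: wpi muh xrej njfyb gex hmfd ssg zfw

Answer: wpi
muh
xrej
njfyb
gex
hmfd
ssg
zfw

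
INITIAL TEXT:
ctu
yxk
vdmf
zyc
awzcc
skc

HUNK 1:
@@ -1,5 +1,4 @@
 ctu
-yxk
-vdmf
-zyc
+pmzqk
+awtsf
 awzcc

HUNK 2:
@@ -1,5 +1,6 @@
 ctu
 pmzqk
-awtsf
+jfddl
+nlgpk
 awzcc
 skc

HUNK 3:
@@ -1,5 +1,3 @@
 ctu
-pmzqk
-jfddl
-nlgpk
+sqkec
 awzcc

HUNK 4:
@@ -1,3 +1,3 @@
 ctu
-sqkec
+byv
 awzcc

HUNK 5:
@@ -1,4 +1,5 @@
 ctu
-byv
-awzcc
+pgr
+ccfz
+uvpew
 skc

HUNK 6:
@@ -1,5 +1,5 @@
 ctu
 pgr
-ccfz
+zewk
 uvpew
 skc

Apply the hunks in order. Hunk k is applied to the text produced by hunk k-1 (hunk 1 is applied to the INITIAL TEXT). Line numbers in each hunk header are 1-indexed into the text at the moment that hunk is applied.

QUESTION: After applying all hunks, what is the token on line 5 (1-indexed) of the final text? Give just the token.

Answer: skc

Derivation:
Hunk 1: at line 1 remove [yxk,vdmf,zyc] add [pmzqk,awtsf] -> 5 lines: ctu pmzqk awtsf awzcc skc
Hunk 2: at line 1 remove [awtsf] add [jfddl,nlgpk] -> 6 lines: ctu pmzqk jfddl nlgpk awzcc skc
Hunk 3: at line 1 remove [pmzqk,jfddl,nlgpk] add [sqkec] -> 4 lines: ctu sqkec awzcc skc
Hunk 4: at line 1 remove [sqkec] add [byv] -> 4 lines: ctu byv awzcc skc
Hunk 5: at line 1 remove [byv,awzcc] add [pgr,ccfz,uvpew] -> 5 lines: ctu pgr ccfz uvpew skc
Hunk 6: at line 1 remove [ccfz] add [zewk] -> 5 lines: ctu pgr zewk uvpew skc
Final line 5: skc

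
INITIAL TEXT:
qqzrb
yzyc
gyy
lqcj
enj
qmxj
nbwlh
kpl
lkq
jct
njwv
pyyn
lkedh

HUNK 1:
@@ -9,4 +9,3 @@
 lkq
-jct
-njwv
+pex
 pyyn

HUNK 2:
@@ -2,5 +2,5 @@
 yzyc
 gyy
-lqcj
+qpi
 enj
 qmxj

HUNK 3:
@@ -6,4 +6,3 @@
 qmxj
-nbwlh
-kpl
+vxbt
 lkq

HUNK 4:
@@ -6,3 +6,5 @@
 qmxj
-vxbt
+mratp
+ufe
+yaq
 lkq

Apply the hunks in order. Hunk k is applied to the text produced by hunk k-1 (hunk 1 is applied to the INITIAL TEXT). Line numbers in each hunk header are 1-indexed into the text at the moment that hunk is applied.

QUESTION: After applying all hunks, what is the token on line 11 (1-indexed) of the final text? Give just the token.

Answer: pex

Derivation:
Hunk 1: at line 9 remove [jct,njwv] add [pex] -> 12 lines: qqzrb yzyc gyy lqcj enj qmxj nbwlh kpl lkq pex pyyn lkedh
Hunk 2: at line 2 remove [lqcj] add [qpi] -> 12 lines: qqzrb yzyc gyy qpi enj qmxj nbwlh kpl lkq pex pyyn lkedh
Hunk 3: at line 6 remove [nbwlh,kpl] add [vxbt] -> 11 lines: qqzrb yzyc gyy qpi enj qmxj vxbt lkq pex pyyn lkedh
Hunk 4: at line 6 remove [vxbt] add [mratp,ufe,yaq] -> 13 lines: qqzrb yzyc gyy qpi enj qmxj mratp ufe yaq lkq pex pyyn lkedh
Final line 11: pex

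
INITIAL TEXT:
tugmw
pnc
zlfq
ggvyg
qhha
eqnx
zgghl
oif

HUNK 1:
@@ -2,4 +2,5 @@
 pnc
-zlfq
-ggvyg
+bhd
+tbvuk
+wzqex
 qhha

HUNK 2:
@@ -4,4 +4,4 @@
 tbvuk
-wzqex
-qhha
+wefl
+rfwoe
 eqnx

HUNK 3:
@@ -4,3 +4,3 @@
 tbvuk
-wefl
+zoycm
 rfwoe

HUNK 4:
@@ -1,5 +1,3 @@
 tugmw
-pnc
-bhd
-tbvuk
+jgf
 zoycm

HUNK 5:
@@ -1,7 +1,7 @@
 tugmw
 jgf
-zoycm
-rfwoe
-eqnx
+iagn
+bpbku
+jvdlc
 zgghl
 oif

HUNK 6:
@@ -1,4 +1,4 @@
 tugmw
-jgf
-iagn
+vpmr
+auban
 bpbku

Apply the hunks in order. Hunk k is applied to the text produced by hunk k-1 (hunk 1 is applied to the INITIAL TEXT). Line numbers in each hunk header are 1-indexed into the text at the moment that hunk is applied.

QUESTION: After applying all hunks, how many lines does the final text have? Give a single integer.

Hunk 1: at line 2 remove [zlfq,ggvyg] add [bhd,tbvuk,wzqex] -> 9 lines: tugmw pnc bhd tbvuk wzqex qhha eqnx zgghl oif
Hunk 2: at line 4 remove [wzqex,qhha] add [wefl,rfwoe] -> 9 lines: tugmw pnc bhd tbvuk wefl rfwoe eqnx zgghl oif
Hunk 3: at line 4 remove [wefl] add [zoycm] -> 9 lines: tugmw pnc bhd tbvuk zoycm rfwoe eqnx zgghl oif
Hunk 4: at line 1 remove [pnc,bhd,tbvuk] add [jgf] -> 7 lines: tugmw jgf zoycm rfwoe eqnx zgghl oif
Hunk 5: at line 1 remove [zoycm,rfwoe,eqnx] add [iagn,bpbku,jvdlc] -> 7 lines: tugmw jgf iagn bpbku jvdlc zgghl oif
Hunk 6: at line 1 remove [jgf,iagn] add [vpmr,auban] -> 7 lines: tugmw vpmr auban bpbku jvdlc zgghl oif
Final line count: 7

Answer: 7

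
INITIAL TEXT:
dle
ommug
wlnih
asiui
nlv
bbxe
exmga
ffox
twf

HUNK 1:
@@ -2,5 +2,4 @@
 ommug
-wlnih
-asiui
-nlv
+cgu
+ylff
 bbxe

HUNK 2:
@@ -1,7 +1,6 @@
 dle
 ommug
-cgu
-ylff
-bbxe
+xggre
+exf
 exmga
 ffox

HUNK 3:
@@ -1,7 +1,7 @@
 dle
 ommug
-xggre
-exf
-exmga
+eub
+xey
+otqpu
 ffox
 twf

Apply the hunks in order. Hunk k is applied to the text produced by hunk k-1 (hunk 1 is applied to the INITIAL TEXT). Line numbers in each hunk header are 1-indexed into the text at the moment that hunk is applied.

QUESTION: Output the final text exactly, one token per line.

Answer: dle
ommug
eub
xey
otqpu
ffox
twf

Derivation:
Hunk 1: at line 2 remove [wlnih,asiui,nlv] add [cgu,ylff] -> 8 lines: dle ommug cgu ylff bbxe exmga ffox twf
Hunk 2: at line 1 remove [cgu,ylff,bbxe] add [xggre,exf] -> 7 lines: dle ommug xggre exf exmga ffox twf
Hunk 3: at line 1 remove [xggre,exf,exmga] add [eub,xey,otqpu] -> 7 lines: dle ommug eub xey otqpu ffox twf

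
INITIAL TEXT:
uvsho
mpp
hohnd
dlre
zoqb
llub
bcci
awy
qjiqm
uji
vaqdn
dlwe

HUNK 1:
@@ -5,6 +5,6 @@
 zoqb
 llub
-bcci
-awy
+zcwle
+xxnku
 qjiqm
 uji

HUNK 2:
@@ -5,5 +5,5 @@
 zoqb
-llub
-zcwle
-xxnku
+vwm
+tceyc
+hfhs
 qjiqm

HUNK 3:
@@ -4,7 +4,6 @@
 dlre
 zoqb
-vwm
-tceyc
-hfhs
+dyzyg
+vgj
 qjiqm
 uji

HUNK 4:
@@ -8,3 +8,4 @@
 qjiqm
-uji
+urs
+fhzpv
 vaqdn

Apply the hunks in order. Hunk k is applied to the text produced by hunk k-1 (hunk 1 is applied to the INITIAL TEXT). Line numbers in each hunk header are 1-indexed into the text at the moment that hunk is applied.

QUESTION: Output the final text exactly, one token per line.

Answer: uvsho
mpp
hohnd
dlre
zoqb
dyzyg
vgj
qjiqm
urs
fhzpv
vaqdn
dlwe

Derivation:
Hunk 1: at line 5 remove [bcci,awy] add [zcwle,xxnku] -> 12 lines: uvsho mpp hohnd dlre zoqb llub zcwle xxnku qjiqm uji vaqdn dlwe
Hunk 2: at line 5 remove [llub,zcwle,xxnku] add [vwm,tceyc,hfhs] -> 12 lines: uvsho mpp hohnd dlre zoqb vwm tceyc hfhs qjiqm uji vaqdn dlwe
Hunk 3: at line 4 remove [vwm,tceyc,hfhs] add [dyzyg,vgj] -> 11 lines: uvsho mpp hohnd dlre zoqb dyzyg vgj qjiqm uji vaqdn dlwe
Hunk 4: at line 8 remove [uji] add [urs,fhzpv] -> 12 lines: uvsho mpp hohnd dlre zoqb dyzyg vgj qjiqm urs fhzpv vaqdn dlwe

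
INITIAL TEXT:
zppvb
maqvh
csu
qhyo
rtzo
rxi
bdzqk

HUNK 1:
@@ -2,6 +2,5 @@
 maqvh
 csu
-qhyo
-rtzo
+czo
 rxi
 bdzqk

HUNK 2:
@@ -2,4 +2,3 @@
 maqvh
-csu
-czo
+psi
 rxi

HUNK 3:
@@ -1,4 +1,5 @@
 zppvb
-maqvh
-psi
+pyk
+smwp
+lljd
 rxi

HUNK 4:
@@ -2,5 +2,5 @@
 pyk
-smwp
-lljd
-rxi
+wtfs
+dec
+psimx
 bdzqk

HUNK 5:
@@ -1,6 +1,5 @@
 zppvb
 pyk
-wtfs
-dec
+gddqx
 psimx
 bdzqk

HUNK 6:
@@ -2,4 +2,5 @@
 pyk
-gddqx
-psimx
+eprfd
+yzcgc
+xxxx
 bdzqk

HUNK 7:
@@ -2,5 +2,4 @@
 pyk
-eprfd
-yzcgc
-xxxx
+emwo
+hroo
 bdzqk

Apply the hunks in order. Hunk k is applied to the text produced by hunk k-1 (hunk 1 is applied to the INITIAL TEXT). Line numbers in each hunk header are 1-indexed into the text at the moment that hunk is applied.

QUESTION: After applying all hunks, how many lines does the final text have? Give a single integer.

Hunk 1: at line 2 remove [qhyo,rtzo] add [czo] -> 6 lines: zppvb maqvh csu czo rxi bdzqk
Hunk 2: at line 2 remove [csu,czo] add [psi] -> 5 lines: zppvb maqvh psi rxi bdzqk
Hunk 3: at line 1 remove [maqvh,psi] add [pyk,smwp,lljd] -> 6 lines: zppvb pyk smwp lljd rxi bdzqk
Hunk 4: at line 2 remove [smwp,lljd,rxi] add [wtfs,dec,psimx] -> 6 lines: zppvb pyk wtfs dec psimx bdzqk
Hunk 5: at line 1 remove [wtfs,dec] add [gddqx] -> 5 lines: zppvb pyk gddqx psimx bdzqk
Hunk 6: at line 2 remove [gddqx,psimx] add [eprfd,yzcgc,xxxx] -> 6 lines: zppvb pyk eprfd yzcgc xxxx bdzqk
Hunk 7: at line 2 remove [eprfd,yzcgc,xxxx] add [emwo,hroo] -> 5 lines: zppvb pyk emwo hroo bdzqk
Final line count: 5

Answer: 5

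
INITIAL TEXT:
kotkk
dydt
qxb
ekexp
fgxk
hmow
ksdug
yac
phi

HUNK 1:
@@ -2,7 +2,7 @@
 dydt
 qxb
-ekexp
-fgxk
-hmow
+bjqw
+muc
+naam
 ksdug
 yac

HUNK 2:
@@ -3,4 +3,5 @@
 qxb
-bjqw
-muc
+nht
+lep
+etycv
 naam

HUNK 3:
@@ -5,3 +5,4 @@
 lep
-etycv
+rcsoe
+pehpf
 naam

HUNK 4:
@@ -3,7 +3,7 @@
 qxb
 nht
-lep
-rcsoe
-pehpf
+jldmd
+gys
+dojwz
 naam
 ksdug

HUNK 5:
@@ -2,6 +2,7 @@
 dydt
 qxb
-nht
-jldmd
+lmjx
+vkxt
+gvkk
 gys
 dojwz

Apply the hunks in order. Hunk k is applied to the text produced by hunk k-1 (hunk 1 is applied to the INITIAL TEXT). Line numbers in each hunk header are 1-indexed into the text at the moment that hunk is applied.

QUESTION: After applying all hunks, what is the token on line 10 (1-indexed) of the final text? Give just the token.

Answer: ksdug

Derivation:
Hunk 1: at line 2 remove [ekexp,fgxk,hmow] add [bjqw,muc,naam] -> 9 lines: kotkk dydt qxb bjqw muc naam ksdug yac phi
Hunk 2: at line 3 remove [bjqw,muc] add [nht,lep,etycv] -> 10 lines: kotkk dydt qxb nht lep etycv naam ksdug yac phi
Hunk 3: at line 5 remove [etycv] add [rcsoe,pehpf] -> 11 lines: kotkk dydt qxb nht lep rcsoe pehpf naam ksdug yac phi
Hunk 4: at line 3 remove [lep,rcsoe,pehpf] add [jldmd,gys,dojwz] -> 11 lines: kotkk dydt qxb nht jldmd gys dojwz naam ksdug yac phi
Hunk 5: at line 2 remove [nht,jldmd] add [lmjx,vkxt,gvkk] -> 12 lines: kotkk dydt qxb lmjx vkxt gvkk gys dojwz naam ksdug yac phi
Final line 10: ksdug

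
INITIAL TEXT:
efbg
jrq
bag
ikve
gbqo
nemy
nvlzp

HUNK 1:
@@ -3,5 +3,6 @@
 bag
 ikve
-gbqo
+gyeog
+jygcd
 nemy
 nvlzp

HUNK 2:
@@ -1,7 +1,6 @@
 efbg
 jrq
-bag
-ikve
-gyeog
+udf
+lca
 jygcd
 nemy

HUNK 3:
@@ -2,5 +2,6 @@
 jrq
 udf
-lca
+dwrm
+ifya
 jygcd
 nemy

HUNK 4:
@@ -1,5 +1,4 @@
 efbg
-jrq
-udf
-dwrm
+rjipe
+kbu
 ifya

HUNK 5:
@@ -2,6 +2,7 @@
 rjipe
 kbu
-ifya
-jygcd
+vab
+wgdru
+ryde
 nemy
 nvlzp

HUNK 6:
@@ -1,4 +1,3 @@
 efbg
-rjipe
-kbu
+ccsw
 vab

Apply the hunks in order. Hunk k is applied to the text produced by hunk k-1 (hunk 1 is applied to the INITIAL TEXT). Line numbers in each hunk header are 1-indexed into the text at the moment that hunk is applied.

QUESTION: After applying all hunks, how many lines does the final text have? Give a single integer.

Hunk 1: at line 3 remove [gbqo] add [gyeog,jygcd] -> 8 lines: efbg jrq bag ikve gyeog jygcd nemy nvlzp
Hunk 2: at line 1 remove [bag,ikve,gyeog] add [udf,lca] -> 7 lines: efbg jrq udf lca jygcd nemy nvlzp
Hunk 3: at line 2 remove [lca] add [dwrm,ifya] -> 8 lines: efbg jrq udf dwrm ifya jygcd nemy nvlzp
Hunk 4: at line 1 remove [jrq,udf,dwrm] add [rjipe,kbu] -> 7 lines: efbg rjipe kbu ifya jygcd nemy nvlzp
Hunk 5: at line 2 remove [ifya,jygcd] add [vab,wgdru,ryde] -> 8 lines: efbg rjipe kbu vab wgdru ryde nemy nvlzp
Hunk 6: at line 1 remove [rjipe,kbu] add [ccsw] -> 7 lines: efbg ccsw vab wgdru ryde nemy nvlzp
Final line count: 7

Answer: 7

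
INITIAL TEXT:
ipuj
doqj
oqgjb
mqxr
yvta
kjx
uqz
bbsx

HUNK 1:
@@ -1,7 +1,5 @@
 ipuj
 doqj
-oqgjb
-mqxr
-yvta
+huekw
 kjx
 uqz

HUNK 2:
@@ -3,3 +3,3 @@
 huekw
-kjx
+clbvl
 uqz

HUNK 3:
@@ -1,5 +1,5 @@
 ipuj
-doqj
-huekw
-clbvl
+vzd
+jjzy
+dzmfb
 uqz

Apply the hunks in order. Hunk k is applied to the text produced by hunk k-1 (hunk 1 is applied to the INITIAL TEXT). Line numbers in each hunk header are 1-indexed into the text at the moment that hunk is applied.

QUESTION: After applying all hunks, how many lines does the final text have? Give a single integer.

Answer: 6

Derivation:
Hunk 1: at line 1 remove [oqgjb,mqxr,yvta] add [huekw] -> 6 lines: ipuj doqj huekw kjx uqz bbsx
Hunk 2: at line 3 remove [kjx] add [clbvl] -> 6 lines: ipuj doqj huekw clbvl uqz bbsx
Hunk 3: at line 1 remove [doqj,huekw,clbvl] add [vzd,jjzy,dzmfb] -> 6 lines: ipuj vzd jjzy dzmfb uqz bbsx
Final line count: 6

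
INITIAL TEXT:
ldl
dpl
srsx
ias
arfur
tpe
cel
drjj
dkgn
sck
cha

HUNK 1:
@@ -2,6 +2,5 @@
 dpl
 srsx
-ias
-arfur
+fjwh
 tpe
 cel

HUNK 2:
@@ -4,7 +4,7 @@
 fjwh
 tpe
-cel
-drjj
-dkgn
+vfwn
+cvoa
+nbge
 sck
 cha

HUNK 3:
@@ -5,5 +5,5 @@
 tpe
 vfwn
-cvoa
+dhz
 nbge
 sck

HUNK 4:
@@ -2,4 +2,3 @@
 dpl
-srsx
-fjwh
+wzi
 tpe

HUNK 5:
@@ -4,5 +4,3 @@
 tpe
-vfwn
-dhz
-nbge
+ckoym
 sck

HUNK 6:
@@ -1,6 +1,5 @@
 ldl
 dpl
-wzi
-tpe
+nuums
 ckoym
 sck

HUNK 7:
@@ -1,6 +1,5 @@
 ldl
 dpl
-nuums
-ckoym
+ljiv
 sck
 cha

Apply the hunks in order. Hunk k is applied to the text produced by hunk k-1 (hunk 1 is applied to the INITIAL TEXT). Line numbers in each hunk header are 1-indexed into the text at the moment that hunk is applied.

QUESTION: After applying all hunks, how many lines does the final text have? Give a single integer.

Answer: 5

Derivation:
Hunk 1: at line 2 remove [ias,arfur] add [fjwh] -> 10 lines: ldl dpl srsx fjwh tpe cel drjj dkgn sck cha
Hunk 2: at line 4 remove [cel,drjj,dkgn] add [vfwn,cvoa,nbge] -> 10 lines: ldl dpl srsx fjwh tpe vfwn cvoa nbge sck cha
Hunk 3: at line 5 remove [cvoa] add [dhz] -> 10 lines: ldl dpl srsx fjwh tpe vfwn dhz nbge sck cha
Hunk 4: at line 2 remove [srsx,fjwh] add [wzi] -> 9 lines: ldl dpl wzi tpe vfwn dhz nbge sck cha
Hunk 5: at line 4 remove [vfwn,dhz,nbge] add [ckoym] -> 7 lines: ldl dpl wzi tpe ckoym sck cha
Hunk 6: at line 1 remove [wzi,tpe] add [nuums] -> 6 lines: ldl dpl nuums ckoym sck cha
Hunk 7: at line 1 remove [nuums,ckoym] add [ljiv] -> 5 lines: ldl dpl ljiv sck cha
Final line count: 5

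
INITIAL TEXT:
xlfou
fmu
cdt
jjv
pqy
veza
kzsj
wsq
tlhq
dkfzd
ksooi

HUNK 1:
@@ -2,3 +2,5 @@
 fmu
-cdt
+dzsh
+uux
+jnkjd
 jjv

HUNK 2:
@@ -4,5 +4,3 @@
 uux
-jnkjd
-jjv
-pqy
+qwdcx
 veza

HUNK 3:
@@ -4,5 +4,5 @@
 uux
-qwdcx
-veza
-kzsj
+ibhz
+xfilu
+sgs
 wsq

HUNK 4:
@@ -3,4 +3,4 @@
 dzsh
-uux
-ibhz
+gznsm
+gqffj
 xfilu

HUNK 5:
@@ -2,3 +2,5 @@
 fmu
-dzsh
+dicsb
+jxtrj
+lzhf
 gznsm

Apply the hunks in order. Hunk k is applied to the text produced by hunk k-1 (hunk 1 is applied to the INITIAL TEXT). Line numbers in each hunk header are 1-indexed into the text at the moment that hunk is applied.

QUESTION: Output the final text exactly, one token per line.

Answer: xlfou
fmu
dicsb
jxtrj
lzhf
gznsm
gqffj
xfilu
sgs
wsq
tlhq
dkfzd
ksooi

Derivation:
Hunk 1: at line 2 remove [cdt] add [dzsh,uux,jnkjd] -> 13 lines: xlfou fmu dzsh uux jnkjd jjv pqy veza kzsj wsq tlhq dkfzd ksooi
Hunk 2: at line 4 remove [jnkjd,jjv,pqy] add [qwdcx] -> 11 lines: xlfou fmu dzsh uux qwdcx veza kzsj wsq tlhq dkfzd ksooi
Hunk 3: at line 4 remove [qwdcx,veza,kzsj] add [ibhz,xfilu,sgs] -> 11 lines: xlfou fmu dzsh uux ibhz xfilu sgs wsq tlhq dkfzd ksooi
Hunk 4: at line 3 remove [uux,ibhz] add [gznsm,gqffj] -> 11 lines: xlfou fmu dzsh gznsm gqffj xfilu sgs wsq tlhq dkfzd ksooi
Hunk 5: at line 2 remove [dzsh] add [dicsb,jxtrj,lzhf] -> 13 lines: xlfou fmu dicsb jxtrj lzhf gznsm gqffj xfilu sgs wsq tlhq dkfzd ksooi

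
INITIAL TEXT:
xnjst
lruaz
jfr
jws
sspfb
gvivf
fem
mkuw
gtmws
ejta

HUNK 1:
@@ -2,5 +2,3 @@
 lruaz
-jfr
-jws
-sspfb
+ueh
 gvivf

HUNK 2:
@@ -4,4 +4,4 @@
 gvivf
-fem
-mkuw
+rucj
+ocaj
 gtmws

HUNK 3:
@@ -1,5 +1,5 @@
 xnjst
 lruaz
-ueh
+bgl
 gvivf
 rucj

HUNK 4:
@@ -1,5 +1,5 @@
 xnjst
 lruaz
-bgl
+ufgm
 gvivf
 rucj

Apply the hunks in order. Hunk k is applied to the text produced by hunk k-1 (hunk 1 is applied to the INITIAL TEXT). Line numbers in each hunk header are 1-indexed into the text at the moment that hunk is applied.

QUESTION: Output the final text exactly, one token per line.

Hunk 1: at line 2 remove [jfr,jws,sspfb] add [ueh] -> 8 lines: xnjst lruaz ueh gvivf fem mkuw gtmws ejta
Hunk 2: at line 4 remove [fem,mkuw] add [rucj,ocaj] -> 8 lines: xnjst lruaz ueh gvivf rucj ocaj gtmws ejta
Hunk 3: at line 1 remove [ueh] add [bgl] -> 8 lines: xnjst lruaz bgl gvivf rucj ocaj gtmws ejta
Hunk 4: at line 1 remove [bgl] add [ufgm] -> 8 lines: xnjst lruaz ufgm gvivf rucj ocaj gtmws ejta

Answer: xnjst
lruaz
ufgm
gvivf
rucj
ocaj
gtmws
ejta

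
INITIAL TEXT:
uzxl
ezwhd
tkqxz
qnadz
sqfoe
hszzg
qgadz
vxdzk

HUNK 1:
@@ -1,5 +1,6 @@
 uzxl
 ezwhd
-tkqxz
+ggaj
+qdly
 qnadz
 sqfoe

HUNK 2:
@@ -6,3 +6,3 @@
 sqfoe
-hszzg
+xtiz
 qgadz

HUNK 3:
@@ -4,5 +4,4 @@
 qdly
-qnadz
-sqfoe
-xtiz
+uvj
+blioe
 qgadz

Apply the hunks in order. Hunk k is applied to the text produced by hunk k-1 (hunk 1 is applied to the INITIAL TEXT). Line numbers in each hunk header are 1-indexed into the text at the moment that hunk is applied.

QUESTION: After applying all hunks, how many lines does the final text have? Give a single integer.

Hunk 1: at line 1 remove [tkqxz] add [ggaj,qdly] -> 9 lines: uzxl ezwhd ggaj qdly qnadz sqfoe hszzg qgadz vxdzk
Hunk 2: at line 6 remove [hszzg] add [xtiz] -> 9 lines: uzxl ezwhd ggaj qdly qnadz sqfoe xtiz qgadz vxdzk
Hunk 3: at line 4 remove [qnadz,sqfoe,xtiz] add [uvj,blioe] -> 8 lines: uzxl ezwhd ggaj qdly uvj blioe qgadz vxdzk
Final line count: 8

Answer: 8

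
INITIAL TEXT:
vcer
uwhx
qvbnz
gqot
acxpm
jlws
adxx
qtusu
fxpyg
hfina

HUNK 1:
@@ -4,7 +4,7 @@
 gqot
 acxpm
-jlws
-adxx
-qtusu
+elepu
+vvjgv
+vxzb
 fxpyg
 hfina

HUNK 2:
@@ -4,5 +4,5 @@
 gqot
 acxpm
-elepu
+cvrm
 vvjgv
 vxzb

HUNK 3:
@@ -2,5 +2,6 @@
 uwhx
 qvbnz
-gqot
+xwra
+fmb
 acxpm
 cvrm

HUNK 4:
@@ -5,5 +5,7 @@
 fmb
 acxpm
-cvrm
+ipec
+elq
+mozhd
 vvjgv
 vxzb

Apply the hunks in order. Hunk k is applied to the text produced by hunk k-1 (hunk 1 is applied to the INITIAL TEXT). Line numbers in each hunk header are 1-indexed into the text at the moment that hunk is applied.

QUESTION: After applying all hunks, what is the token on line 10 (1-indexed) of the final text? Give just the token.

Hunk 1: at line 4 remove [jlws,adxx,qtusu] add [elepu,vvjgv,vxzb] -> 10 lines: vcer uwhx qvbnz gqot acxpm elepu vvjgv vxzb fxpyg hfina
Hunk 2: at line 4 remove [elepu] add [cvrm] -> 10 lines: vcer uwhx qvbnz gqot acxpm cvrm vvjgv vxzb fxpyg hfina
Hunk 3: at line 2 remove [gqot] add [xwra,fmb] -> 11 lines: vcer uwhx qvbnz xwra fmb acxpm cvrm vvjgv vxzb fxpyg hfina
Hunk 4: at line 5 remove [cvrm] add [ipec,elq,mozhd] -> 13 lines: vcer uwhx qvbnz xwra fmb acxpm ipec elq mozhd vvjgv vxzb fxpyg hfina
Final line 10: vvjgv

Answer: vvjgv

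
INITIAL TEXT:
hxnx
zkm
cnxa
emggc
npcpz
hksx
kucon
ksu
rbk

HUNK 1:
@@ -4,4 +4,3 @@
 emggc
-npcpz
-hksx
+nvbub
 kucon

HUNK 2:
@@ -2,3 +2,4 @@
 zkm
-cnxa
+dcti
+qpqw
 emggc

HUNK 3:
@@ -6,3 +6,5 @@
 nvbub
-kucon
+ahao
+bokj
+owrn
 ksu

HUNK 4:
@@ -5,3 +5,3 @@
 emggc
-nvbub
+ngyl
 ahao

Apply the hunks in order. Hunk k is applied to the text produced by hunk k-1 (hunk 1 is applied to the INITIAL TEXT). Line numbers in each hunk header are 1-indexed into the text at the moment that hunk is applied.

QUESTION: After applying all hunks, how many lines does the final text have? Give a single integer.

Answer: 11

Derivation:
Hunk 1: at line 4 remove [npcpz,hksx] add [nvbub] -> 8 lines: hxnx zkm cnxa emggc nvbub kucon ksu rbk
Hunk 2: at line 2 remove [cnxa] add [dcti,qpqw] -> 9 lines: hxnx zkm dcti qpqw emggc nvbub kucon ksu rbk
Hunk 3: at line 6 remove [kucon] add [ahao,bokj,owrn] -> 11 lines: hxnx zkm dcti qpqw emggc nvbub ahao bokj owrn ksu rbk
Hunk 4: at line 5 remove [nvbub] add [ngyl] -> 11 lines: hxnx zkm dcti qpqw emggc ngyl ahao bokj owrn ksu rbk
Final line count: 11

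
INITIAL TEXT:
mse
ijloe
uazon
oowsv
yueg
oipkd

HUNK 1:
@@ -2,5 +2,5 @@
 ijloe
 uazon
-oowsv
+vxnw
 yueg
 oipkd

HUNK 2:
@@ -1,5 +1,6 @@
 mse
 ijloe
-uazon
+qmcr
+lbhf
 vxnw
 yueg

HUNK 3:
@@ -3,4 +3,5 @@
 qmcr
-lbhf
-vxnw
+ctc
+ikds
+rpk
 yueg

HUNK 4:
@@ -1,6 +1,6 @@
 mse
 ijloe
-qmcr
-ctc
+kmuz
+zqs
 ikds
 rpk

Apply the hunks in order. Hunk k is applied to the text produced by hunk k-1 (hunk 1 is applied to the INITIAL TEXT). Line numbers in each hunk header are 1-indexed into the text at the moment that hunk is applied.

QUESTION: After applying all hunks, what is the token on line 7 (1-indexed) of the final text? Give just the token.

Hunk 1: at line 2 remove [oowsv] add [vxnw] -> 6 lines: mse ijloe uazon vxnw yueg oipkd
Hunk 2: at line 1 remove [uazon] add [qmcr,lbhf] -> 7 lines: mse ijloe qmcr lbhf vxnw yueg oipkd
Hunk 3: at line 3 remove [lbhf,vxnw] add [ctc,ikds,rpk] -> 8 lines: mse ijloe qmcr ctc ikds rpk yueg oipkd
Hunk 4: at line 1 remove [qmcr,ctc] add [kmuz,zqs] -> 8 lines: mse ijloe kmuz zqs ikds rpk yueg oipkd
Final line 7: yueg

Answer: yueg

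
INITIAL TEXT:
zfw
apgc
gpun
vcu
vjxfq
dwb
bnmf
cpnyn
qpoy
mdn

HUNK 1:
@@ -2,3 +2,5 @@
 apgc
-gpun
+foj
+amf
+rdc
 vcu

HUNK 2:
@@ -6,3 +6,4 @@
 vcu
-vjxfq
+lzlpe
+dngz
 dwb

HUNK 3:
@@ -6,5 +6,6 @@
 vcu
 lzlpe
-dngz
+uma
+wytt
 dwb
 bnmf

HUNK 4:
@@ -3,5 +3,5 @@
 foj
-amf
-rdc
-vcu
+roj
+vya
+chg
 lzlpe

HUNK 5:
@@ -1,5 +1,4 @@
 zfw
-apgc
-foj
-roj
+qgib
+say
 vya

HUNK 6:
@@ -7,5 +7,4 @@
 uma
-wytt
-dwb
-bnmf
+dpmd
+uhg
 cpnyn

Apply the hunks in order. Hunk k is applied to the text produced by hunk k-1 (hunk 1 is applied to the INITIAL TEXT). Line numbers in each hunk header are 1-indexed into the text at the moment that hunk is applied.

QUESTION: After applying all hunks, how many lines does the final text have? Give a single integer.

Hunk 1: at line 2 remove [gpun] add [foj,amf,rdc] -> 12 lines: zfw apgc foj amf rdc vcu vjxfq dwb bnmf cpnyn qpoy mdn
Hunk 2: at line 6 remove [vjxfq] add [lzlpe,dngz] -> 13 lines: zfw apgc foj amf rdc vcu lzlpe dngz dwb bnmf cpnyn qpoy mdn
Hunk 3: at line 6 remove [dngz] add [uma,wytt] -> 14 lines: zfw apgc foj amf rdc vcu lzlpe uma wytt dwb bnmf cpnyn qpoy mdn
Hunk 4: at line 3 remove [amf,rdc,vcu] add [roj,vya,chg] -> 14 lines: zfw apgc foj roj vya chg lzlpe uma wytt dwb bnmf cpnyn qpoy mdn
Hunk 5: at line 1 remove [apgc,foj,roj] add [qgib,say] -> 13 lines: zfw qgib say vya chg lzlpe uma wytt dwb bnmf cpnyn qpoy mdn
Hunk 6: at line 7 remove [wytt,dwb,bnmf] add [dpmd,uhg] -> 12 lines: zfw qgib say vya chg lzlpe uma dpmd uhg cpnyn qpoy mdn
Final line count: 12

Answer: 12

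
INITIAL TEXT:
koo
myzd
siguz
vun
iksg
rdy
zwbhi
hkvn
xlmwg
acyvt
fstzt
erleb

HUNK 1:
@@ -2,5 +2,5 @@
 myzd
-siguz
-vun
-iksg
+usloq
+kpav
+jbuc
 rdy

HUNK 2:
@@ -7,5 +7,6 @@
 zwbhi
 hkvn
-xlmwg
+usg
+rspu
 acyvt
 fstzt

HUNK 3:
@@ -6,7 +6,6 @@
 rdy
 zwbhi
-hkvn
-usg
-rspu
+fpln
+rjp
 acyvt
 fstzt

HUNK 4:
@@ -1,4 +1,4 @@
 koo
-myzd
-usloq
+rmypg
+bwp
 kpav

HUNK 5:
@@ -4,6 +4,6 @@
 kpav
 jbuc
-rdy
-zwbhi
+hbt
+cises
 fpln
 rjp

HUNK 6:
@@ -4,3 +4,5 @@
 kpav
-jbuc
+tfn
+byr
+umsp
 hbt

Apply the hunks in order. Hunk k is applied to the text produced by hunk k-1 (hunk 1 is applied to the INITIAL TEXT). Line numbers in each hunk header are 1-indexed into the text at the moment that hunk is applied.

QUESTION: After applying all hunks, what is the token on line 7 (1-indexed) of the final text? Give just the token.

Hunk 1: at line 2 remove [siguz,vun,iksg] add [usloq,kpav,jbuc] -> 12 lines: koo myzd usloq kpav jbuc rdy zwbhi hkvn xlmwg acyvt fstzt erleb
Hunk 2: at line 7 remove [xlmwg] add [usg,rspu] -> 13 lines: koo myzd usloq kpav jbuc rdy zwbhi hkvn usg rspu acyvt fstzt erleb
Hunk 3: at line 6 remove [hkvn,usg,rspu] add [fpln,rjp] -> 12 lines: koo myzd usloq kpav jbuc rdy zwbhi fpln rjp acyvt fstzt erleb
Hunk 4: at line 1 remove [myzd,usloq] add [rmypg,bwp] -> 12 lines: koo rmypg bwp kpav jbuc rdy zwbhi fpln rjp acyvt fstzt erleb
Hunk 5: at line 4 remove [rdy,zwbhi] add [hbt,cises] -> 12 lines: koo rmypg bwp kpav jbuc hbt cises fpln rjp acyvt fstzt erleb
Hunk 6: at line 4 remove [jbuc] add [tfn,byr,umsp] -> 14 lines: koo rmypg bwp kpav tfn byr umsp hbt cises fpln rjp acyvt fstzt erleb
Final line 7: umsp

Answer: umsp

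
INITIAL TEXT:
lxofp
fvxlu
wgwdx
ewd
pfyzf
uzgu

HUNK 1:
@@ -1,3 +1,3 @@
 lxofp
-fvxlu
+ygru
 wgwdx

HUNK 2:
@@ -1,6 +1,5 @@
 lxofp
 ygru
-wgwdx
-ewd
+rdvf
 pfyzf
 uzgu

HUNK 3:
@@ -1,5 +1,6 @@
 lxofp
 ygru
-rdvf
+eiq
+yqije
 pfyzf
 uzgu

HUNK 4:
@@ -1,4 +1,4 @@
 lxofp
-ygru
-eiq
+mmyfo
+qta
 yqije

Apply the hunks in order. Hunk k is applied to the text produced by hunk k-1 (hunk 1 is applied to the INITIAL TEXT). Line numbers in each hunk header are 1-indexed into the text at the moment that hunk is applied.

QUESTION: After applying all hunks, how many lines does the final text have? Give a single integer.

Hunk 1: at line 1 remove [fvxlu] add [ygru] -> 6 lines: lxofp ygru wgwdx ewd pfyzf uzgu
Hunk 2: at line 1 remove [wgwdx,ewd] add [rdvf] -> 5 lines: lxofp ygru rdvf pfyzf uzgu
Hunk 3: at line 1 remove [rdvf] add [eiq,yqije] -> 6 lines: lxofp ygru eiq yqije pfyzf uzgu
Hunk 4: at line 1 remove [ygru,eiq] add [mmyfo,qta] -> 6 lines: lxofp mmyfo qta yqije pfyzf uzgu
Final line count: 6

Answer: 6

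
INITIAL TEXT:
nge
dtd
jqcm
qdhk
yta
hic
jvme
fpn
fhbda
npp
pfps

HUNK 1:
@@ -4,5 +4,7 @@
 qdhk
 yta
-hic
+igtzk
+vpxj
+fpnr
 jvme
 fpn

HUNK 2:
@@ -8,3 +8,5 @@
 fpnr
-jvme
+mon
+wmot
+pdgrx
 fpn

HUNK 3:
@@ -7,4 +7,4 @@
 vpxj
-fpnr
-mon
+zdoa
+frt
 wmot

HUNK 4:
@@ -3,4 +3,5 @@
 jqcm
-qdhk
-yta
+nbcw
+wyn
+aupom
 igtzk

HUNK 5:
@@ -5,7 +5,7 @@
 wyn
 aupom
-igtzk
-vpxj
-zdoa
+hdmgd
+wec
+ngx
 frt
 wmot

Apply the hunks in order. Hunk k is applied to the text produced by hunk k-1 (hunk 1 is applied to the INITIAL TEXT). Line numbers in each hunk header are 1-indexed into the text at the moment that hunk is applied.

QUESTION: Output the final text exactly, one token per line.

Hunk 1: at line 4 remove [hic] add [igtzk,vpxj,fpnr] -> 13 lines: nge dtd jqcm qdhk yta igtzk vpxj fpnr jvme fpn fhbda npp pfps
Hunk 2: at line 8 remove [jvme] add [mon,wmot,pdgrx] -> 15 lines: nge dtd jqcm qdhk yta igtzk vpxj fpnr mon wmot pdgrx fpn fhbda npp pfps
Hunk 3: at line 7 remove [fpnr,mon] add [zdoa,frt] -> 15 lines: nge dtd jqcm qdhk yta igtzk vpxj zdoa frt wmot pdgrx fpn fhbda npp pfps
Hunk 4: at line 3 remove [qdhk,yta] add [nbcw,wyn,aupom] -> 16 lines: nge dtd jqcm nbcw wyn aupom igtzk vpxj zdoa frt wmot pdgrx fpn fhbda npp pfps
Hunk 5: at line 5 remove [igtzk,vpxj,zdoa] add [hdmgd,wec,ngx] -> 16 lines: nge dtd jqcm nbcw wyn aupom hdmgd wec ngx frt wmot pdgrx fpn fhbda npp pfps

Answer: nge
dtd
jqcm
nbcw
wyn
aupom
hdmgd
wec
ngx
frt
wmot
pdgrx
fpn
fhbda
npp
pfps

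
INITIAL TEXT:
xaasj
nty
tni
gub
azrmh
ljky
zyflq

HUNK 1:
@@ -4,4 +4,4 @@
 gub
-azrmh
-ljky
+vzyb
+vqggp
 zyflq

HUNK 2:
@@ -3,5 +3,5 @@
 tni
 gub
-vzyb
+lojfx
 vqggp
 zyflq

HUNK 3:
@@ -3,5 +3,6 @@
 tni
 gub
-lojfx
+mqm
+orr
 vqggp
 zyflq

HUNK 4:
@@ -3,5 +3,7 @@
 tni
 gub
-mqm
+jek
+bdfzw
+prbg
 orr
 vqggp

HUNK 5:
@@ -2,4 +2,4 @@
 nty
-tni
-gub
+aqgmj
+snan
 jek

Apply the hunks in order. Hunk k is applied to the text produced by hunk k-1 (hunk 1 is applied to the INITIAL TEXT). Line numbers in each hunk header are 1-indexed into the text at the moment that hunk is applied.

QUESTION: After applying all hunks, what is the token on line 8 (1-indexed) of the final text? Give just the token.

Hunk 1: at line 4 remove [azrmh,ljky] add [vzyb,vqggp] -> 7 lines: xaasj nty tni gub vzyb vqggp zyflq
Hunk 2: at line 3 remove [vzyb] add [lojfx] -> 7 lines: xaasj nty tni gub lojfx vqggp zyflq
Hunk 3: at line 3 remove [lojfx] add [mqm,orr] -> 8 lines: xaasj nty tni gub mqm orr vqggp zyflq
Hunk 4: at line 3 remove [mqm] add [jek,bdfzw,prbg] -> 10 lines: xaasj nty tni gub jek bdfzw prbg orr vqggp zyflq
Hunk 5: at line 2 remove [tni,gub] add [aqgmj,snan] -> 10 lines: xaasj nty aqgmj snan jek bdfzw prbg orr vqggp zyflq
Final line 8: orr

Answer: orr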